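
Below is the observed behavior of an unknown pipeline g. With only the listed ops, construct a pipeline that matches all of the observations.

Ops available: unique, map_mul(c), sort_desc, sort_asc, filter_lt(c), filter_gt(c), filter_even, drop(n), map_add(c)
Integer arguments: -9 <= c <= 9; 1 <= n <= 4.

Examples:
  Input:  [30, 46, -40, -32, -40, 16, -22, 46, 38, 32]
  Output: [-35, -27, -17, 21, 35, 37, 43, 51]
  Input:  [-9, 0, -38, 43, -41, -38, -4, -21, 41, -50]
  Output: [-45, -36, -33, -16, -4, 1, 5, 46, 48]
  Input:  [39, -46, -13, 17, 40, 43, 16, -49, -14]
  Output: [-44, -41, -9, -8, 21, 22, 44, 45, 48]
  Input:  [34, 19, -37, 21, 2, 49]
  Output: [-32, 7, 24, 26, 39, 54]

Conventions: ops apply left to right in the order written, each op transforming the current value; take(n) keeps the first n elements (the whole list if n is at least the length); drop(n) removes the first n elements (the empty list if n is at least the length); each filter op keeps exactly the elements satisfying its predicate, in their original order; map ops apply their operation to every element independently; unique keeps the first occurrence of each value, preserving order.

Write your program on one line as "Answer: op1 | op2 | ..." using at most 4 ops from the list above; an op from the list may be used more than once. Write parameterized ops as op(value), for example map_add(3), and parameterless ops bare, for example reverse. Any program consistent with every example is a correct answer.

sort_desc | map_add(5) | unique | sort_asc

Check, running the answer program on each example:
  [30, 46, -40, -32, -40, 16, -22, 46, 38, 32] -> [46, 46, 38, 32, 30, 16, -22, -32, -40, -40] -> [51, 51, 43, 37, 35, 21, -17, -27, -35, -35] -> [51, 43, 37, 35, 21, -17, -27, -35] -> [-35, -27, -17, 21, 35, 37, 43, 51]
  [-9, 0, -38, 43, -41, -38, -4, -21, 41, -50] -> [43, 41, 0, -4, -9, -21, -38, -38, -41, -50] -> [48, 46, 5, 1, -4, -16, -33, -33, -36, -45] -> [48, 46, 5, 1, -4, -16, -33, -36, -45] -> [-45, -36, -33, -16, -4, 1, 5, 46, 48]
  [39, -46, -13, 17, 40, 43, 16, -49, -14] -> [43, 40, 39, 17, 16, -13, -14, -46, -49] -> [48, 45, 44, 22, 21, -8, -9, -41, -44] -> [48, 45, 44, 22, 21, -8, -9, -41, -44] -> [-44, -41, -9, -8, 21, 22, 44, 45, 48]
  [34, 19, -37, 21, 2, 49] -> [49, 34, 21, 19, 2, -37] -> [54, 39, 26, 24, 7, -32] -> [54, 39, 26, 24, 7, -32] -> [-32, 7, 24, 26, 39, 54]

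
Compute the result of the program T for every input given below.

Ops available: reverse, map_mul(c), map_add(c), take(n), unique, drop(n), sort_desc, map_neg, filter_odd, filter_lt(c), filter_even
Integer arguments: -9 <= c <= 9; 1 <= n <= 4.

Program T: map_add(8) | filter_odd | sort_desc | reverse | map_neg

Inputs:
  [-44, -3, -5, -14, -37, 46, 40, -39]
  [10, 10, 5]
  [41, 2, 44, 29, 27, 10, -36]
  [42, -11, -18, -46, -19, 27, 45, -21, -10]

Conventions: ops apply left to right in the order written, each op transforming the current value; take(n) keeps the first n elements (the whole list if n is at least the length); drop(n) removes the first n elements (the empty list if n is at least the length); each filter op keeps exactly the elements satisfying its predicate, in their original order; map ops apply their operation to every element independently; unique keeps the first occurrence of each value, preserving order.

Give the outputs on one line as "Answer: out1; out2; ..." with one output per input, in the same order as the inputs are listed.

Execution, op by op:
  [-44, -3, -5, -14, -37, 46, 40, -39] -> [-36, 5, 3, -6, -29, 54, 48, -31] -> [5, 3, -29, -31] -> [5, 3, -29, -31] -> [-31, -29, 3, 5] -> [31, 29, -3, -5]
  [10, 10, 5] -> [18, 18, 13] -> [13] -> [13] -> [13] -> [-13]
  [41, 2, 44, 29, 27, 10, -36] -> [49, 10, 52, 37, 35, 18, -28] -> [49, 37, 35] -> [49, 37, 35] -> [35, 37, 49] -> [-35, -37, -49]
  [42, -11, -18, -46, -19, 27, 45, -21, -10] -> [50, -3, -10, -38, -11, 35, 53, -13, -2] -> [-3, -11, 35, 53, -13] -> [53, 35, -3, -11, -13] -> [-13, -11, -3, 35, 53] -> [13, 11, 3, -35, -53]

[31, 29, -3, -5]; [-13]; [-35, -37, -49]; [13, 11, 3, -35, -53]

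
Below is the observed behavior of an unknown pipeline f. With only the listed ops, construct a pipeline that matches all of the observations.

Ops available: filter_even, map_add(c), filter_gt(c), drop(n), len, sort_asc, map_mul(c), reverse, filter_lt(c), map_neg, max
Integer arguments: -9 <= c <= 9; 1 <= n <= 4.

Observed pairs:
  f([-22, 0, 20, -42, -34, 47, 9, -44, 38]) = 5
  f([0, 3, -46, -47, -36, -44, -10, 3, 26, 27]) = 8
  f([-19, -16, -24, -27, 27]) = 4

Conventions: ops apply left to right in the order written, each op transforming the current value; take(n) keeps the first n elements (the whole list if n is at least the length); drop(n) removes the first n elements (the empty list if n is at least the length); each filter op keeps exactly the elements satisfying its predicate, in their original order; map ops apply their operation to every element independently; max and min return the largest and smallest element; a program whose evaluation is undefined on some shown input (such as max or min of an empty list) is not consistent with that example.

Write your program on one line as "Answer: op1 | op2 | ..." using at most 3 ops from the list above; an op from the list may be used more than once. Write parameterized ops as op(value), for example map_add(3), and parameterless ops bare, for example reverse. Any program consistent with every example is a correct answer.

filter_lt(4) | len

Check, running the answer program on each example:
  [-22, 0, 20, -42, -34, 47, 9, -44, 38] -> [-22, 0, -42, -34, -44] -> 5
  [0, 3, -46, -47, -36, -44, -10, 3, 26, 27] -> [0, 3, -46, -47, -36, -44, -10, 3] -> 8
  [-19, -16, -24, -27, 27] -> [-19, -16, -24, -27] -> 4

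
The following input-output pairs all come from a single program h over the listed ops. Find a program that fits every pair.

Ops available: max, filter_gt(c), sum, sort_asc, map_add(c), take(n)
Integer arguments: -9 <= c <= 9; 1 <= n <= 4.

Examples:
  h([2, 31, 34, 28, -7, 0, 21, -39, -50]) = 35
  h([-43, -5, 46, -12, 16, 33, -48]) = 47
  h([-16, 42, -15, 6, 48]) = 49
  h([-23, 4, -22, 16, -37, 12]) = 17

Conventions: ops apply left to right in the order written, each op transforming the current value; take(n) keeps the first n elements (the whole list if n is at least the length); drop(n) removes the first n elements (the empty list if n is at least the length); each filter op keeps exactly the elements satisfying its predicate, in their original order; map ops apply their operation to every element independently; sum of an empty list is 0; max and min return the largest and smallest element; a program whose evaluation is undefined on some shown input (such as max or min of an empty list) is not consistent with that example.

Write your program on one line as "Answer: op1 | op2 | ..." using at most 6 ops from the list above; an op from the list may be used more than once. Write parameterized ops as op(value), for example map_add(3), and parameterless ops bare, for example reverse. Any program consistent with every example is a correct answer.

map_add(4) | filter_gt(-4) | map_add(-3) | filter_gt(6) | max

Check, running the answer program on each example:
  [2, 31, 34, 28, -7, 0, 21, -39, -50] -> [6, 35, 38, 32, -3, 4, 25, -35, -46] -> [6, 35, 38, 32, -3, 4, 25] -> [3, 32, 35, 29, -6, 1, 22] -> [32, 35, 29, 22] -> 35
  [-43, -5, 46, -12, 16, 33, -48] -> [-39, -1, 50, -8, 20, 37, -44] -> [-1, 50, 20, 37] -> [-4, 47, 17, 34] -> [47, 17, 34] -> 47
  [-16, 42, -15, 6, 48] -> [-12, 46, -11, 10, 52] -> [46, 10, 52] -> [43, 7, 49] -> [43, 7, 49] -> 49
  [-23, 4, -22, 16, -37, 12] -> [-19, 8, -18, 20, -33, 16] -> [8, 20, 16] -> [5, 17, 13] -> [17, 13] -> 17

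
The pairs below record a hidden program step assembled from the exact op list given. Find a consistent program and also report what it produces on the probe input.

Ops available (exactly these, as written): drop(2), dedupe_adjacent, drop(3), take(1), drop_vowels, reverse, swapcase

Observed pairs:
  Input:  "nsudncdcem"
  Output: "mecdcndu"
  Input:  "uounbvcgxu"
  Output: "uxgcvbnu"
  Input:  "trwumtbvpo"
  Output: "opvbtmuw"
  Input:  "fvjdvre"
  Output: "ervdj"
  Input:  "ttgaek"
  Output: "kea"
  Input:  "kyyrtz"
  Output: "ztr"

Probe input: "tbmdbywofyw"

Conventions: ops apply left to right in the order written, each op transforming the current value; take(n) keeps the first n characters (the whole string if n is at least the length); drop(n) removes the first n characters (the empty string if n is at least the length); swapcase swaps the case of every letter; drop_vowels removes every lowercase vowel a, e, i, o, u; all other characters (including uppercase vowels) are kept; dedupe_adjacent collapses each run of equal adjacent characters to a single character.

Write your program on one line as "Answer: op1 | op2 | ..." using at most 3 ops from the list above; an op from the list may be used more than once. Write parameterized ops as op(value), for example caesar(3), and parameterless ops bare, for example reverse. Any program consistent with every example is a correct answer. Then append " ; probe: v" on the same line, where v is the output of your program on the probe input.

dedupe_adjacent | drop(2) | reverse ; probe: "wyfowybdm"

Check, running the answer program on each example:
  "nsudncdcem" -> "nsudncdcem" -> "udncdcem" -> "mecdcndu"
  "uounbvcgxu" -> "uounbvcgxu" -> "unbvcgxu" -> "uxgcvbnu"
  "trwumtbvpo" -> "trwumtbvpo" -> "wumtbvpo" -> "opvbtmuw"
  "fvjdvre" -> "fvjdvre" -> "jdvre" -> "ervdj"
  "ttgaek" -> "tgaek" -> "aek" -> "kea"
  "kyyrtz" -> "kyrtz" -> "rtz" -> "ztr"
  probe: "tbmdbywofyw" -> "tbmdbywofyw" -> "mdbywofyw" -> "wyfowybdm"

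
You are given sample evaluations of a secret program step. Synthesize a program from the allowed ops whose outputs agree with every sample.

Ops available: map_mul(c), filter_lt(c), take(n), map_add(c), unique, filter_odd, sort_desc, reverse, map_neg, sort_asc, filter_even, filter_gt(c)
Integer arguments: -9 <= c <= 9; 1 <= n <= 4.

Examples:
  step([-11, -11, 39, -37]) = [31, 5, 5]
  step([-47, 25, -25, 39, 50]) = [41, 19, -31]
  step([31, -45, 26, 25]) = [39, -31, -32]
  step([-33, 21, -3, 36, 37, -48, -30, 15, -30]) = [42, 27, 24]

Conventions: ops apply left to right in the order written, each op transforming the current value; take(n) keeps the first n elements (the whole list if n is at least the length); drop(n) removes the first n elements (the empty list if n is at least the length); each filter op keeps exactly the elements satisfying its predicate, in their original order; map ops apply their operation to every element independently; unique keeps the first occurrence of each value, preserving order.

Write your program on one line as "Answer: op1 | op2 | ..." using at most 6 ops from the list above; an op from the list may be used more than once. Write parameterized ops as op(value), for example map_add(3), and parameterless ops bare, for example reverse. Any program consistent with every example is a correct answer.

map_add(7) | sort_asc | map_add(-1) | take(3) | map_neg

Check, running the answer program on each example:
  [-11, -11, 39, -37] -> [-4, -4, 46, -30] -> [-30, -4, -4, 46] -> [-31, -5, -5, 45] -> [-31, -5, -5] -> [31, 5, 5]
  [-47, 25, -25, 39, 50] -> [-40, 32, -18, 46, 57] -> [-40, -18, 32, 46, 57] -> [-41, -19, 31, 45, 56] -> [-41, -19, 31] -> [41, 19, -31]
  [31, -45, 26, 25] -> [38, -38, 33, 32] -> [-38, 32, 33, 38] -> [-39, 31, 32, 37] -> [-39, 31, 32] -> [39, -31, -32]
  [-33, 21, -3, 36, 37, -48, -30, 15, -30] -> [-26, 28, 4, 43, 44, -41, -23, 22, -23] -> [-41, -26, -23, -23, 4, 22, 28, 43, 44] -> [-42, -27, -24, -24, 3, 21, 27, 42, 43] -> [-42, -27, -24] -> [42, 27, 24]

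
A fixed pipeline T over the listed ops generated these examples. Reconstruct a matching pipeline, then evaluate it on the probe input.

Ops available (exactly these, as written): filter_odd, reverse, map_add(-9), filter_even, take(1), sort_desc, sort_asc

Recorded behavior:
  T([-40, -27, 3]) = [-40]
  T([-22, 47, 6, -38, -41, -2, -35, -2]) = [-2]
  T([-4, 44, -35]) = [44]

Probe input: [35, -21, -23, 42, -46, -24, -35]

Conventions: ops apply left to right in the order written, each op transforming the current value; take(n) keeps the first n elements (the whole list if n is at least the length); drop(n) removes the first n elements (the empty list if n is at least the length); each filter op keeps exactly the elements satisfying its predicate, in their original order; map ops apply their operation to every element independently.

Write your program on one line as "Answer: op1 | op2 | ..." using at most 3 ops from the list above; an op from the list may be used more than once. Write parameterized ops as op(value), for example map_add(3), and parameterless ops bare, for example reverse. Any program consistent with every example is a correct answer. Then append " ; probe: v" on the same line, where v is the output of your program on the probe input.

reverse | filter_even | take(1) ; probe: [-24]

Check, running the answer program on each example:
  [-40, -27, 3] -> [3, -27, -40] -> [-40] -> [-40]
  [-22, 47, 6, -38, -41, -2, -35, -2] -> [-2, -35, -2, -41, -38, 6, 47, -22] -> [-2, -2, -38, 6, -22] -> [-2]
  [-4, 44, -35] -> [-35, 44, -4] -> [44, -4] -> [44]
  probe: [35, -21, -23, 42, -46, -24, -35] -> [-35, -24, -46, 42, -23, -21, 35] -> [-24, -46, 42] -> [-24]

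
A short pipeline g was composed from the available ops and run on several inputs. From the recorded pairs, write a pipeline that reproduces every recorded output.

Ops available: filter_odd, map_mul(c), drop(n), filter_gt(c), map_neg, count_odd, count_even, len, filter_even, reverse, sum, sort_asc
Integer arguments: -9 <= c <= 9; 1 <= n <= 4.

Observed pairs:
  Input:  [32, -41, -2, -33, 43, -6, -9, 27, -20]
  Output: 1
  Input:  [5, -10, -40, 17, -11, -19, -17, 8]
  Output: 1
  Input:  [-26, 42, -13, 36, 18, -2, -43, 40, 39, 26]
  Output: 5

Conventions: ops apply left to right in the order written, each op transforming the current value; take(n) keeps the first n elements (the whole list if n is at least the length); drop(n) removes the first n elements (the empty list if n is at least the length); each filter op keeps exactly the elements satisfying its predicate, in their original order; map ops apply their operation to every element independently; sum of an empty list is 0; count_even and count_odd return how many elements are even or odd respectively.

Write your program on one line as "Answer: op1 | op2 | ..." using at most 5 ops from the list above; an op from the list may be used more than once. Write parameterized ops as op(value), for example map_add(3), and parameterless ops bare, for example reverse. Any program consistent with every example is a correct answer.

filter_even | filter_gt(-1) | map_neg | count_even

Check, running the answer program on each example:
  [32, -41, -2, -33, 43, -6, -9, 27, -20] -> [32, -2, -6, -20] -> [32] -> [-32] -> 1
  [5, -10, -40, 17, -11, -19, -17, 8] -> [-10, -40, 8] -> [8] -> [-8] -> 1
  [-26, 42, -13, 36, 18, -2, -43, 40, 39, 26] -> [-26, 42, 36, 18, -2, 40, 26] -> [42, 36, 18, 40, 26] -> [-42, -36, -18, -40, -26] -> 5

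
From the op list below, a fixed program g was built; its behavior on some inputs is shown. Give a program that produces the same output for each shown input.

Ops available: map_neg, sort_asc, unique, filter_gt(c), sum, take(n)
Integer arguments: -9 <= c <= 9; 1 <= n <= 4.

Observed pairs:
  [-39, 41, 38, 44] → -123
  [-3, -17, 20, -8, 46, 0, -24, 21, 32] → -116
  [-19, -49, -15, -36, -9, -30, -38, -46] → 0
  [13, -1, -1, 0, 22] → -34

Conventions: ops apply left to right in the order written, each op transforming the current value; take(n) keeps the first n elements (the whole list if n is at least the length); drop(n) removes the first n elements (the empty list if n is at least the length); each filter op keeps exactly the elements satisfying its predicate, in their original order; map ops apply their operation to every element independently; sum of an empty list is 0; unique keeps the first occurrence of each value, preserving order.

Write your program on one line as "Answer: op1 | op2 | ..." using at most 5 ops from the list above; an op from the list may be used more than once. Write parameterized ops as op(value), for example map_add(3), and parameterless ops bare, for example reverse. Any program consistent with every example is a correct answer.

unique | filter_gt(-8) | map_neg | sum

Check, running the answer program on each example:
  [-39, 41, 38, 44] -> [-39, 41, 38, 44] -> [41, 38, 44] -> [-41, -38, -44] -> -123
  [-3, -17, 20, -8, 46, 0, -24, 21, 32] -> [-3, -17, 20, -8, 46, 0, -24, 21, 32] -> [-3, 20, 46, 0, 21, 32] -> [3, -20, -46, 0, -21, -32] -> -116
  [-19, -49, -15, -36, -9, -30, -38, -46] -> [-19, -49, -15, -36, -9, -30, -38, -46] -> [] -> [] -> 0
  [13, -1, -1, 0, 22] -> [13, -1, 0, 22] -> [13, -1, 0, 22] -> [-13, 1, 0, -22] -> -34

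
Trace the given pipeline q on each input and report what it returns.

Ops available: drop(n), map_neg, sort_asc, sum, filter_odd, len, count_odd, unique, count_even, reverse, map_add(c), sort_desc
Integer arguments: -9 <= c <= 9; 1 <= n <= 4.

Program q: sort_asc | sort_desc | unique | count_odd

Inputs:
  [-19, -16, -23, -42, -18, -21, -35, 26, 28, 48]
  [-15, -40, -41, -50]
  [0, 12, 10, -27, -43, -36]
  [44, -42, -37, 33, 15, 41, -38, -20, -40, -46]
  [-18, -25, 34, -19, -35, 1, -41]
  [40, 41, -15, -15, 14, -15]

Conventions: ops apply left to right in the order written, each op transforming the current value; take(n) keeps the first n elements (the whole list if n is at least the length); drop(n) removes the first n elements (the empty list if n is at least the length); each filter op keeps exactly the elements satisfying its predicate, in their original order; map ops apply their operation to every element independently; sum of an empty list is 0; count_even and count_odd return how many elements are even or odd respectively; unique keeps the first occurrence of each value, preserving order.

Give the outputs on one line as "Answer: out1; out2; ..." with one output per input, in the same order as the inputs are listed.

4; 2; 2; 4; 5; 2

Execution, op by op:
  [-19, -16, -23, -42, -18, -21, -35, 26, 28, 48] -> [-42, -35, -23, -21, -19, -18, -16, 26, 28, 48] -> [48, 28, 26, -16, -18, -19, -21, -23, -35, -42] -> [48, 28, 26, -16, -18, -19, -21, -23, -35, -42] -> 4
  [-15, -40, -41, -50] -> [-50, -41, -40, -15] -> [-15, -40, -41, -50] -> [-15, -40, -41, -50] -> 2
  [0, 12, 10, -27, -43, -36] -> [-43, -36, -27, 0, 10, 12] -> [12, 10, 0, -27, -36, -43] -> [12, 10, 0, -27, -36, -43] -> 2
  [44, -42, -37, 33, 15, 41, -38, -20, -40, -46] -> [-46, -42, -40, -38, -37, -20, 15, 33, 41, 44] -> [44, 41, 33, 15, -20, -37, -38, -40, -42, -46] -> [44, 41, 33, 15, -20, -37, -38, -40, -42, -46] -> 4
  [-18, -25, 34, -19, -35, 1, -41] -> [-41, -35, -25, -19, -18, 1, 34] -> [34, 1, -18, -19, -25, -35, -41] -> [34, 1, -18, -19, -25, -35, -41] -> 5
  [40, 41, -15, -15, 14, -15] -> [-15, -15, -15, 14, 40, 41] -> [41, 40, 14, -15, -15, -15] -> [41, 40, 14, -15] -> 2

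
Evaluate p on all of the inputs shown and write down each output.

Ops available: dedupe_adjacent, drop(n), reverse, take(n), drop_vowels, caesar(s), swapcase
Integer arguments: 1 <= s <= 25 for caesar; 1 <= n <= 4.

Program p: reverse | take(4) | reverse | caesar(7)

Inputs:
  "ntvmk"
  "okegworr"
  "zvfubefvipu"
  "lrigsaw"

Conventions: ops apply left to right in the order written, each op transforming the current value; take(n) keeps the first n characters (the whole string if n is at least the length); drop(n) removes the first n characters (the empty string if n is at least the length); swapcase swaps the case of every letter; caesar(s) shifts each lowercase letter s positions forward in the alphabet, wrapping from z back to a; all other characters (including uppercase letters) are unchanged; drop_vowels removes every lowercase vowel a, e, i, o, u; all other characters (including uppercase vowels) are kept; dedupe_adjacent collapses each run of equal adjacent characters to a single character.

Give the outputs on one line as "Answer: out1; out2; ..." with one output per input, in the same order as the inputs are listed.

Execution, op by op:
  "ntvmk" -> "kmvtn" -> "kmvt" -> "tvmk" -> "actr"
  "okegworr" -> "rrowgeko" -> "rrow" -> "worr" -> "dvyy"
  "zvfubefvipu" -> "upivfebufvz" -> "upiv" -> "vipu" -> "cpwb"
  "lrigsaw" -> "wasgirl" -> "wasg" -> "gsaw" -> "nzhd"

"actr"; "dvyy"; "cpwb"; "nzhd"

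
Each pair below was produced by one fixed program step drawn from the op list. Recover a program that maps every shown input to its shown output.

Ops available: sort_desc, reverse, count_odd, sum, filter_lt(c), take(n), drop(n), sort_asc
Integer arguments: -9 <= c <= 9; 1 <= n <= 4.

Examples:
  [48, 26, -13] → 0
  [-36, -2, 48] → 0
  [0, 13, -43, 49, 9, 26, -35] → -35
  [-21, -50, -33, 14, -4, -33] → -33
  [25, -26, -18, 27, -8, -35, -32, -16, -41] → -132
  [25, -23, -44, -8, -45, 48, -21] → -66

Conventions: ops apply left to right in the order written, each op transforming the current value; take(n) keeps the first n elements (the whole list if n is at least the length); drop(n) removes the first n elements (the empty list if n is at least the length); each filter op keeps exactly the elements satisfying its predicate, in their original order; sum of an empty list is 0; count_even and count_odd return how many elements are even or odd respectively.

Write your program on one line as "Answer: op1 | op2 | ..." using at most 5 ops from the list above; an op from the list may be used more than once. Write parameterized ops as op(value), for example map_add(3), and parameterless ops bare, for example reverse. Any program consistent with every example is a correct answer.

drop(4) | sort_desc | filter_lt(7) | filter_lt(-4) | sum

Check, running the answer program on each example:
  [48, 26, -13] -> [] -> [] -> [] -> [] -> 0
  [-36, -2, 48] -> [] -> [] -> [] -> [] -> 0
  [0, 13, -43, 49, 9, 26, -35] -> [9, 26, -35] -> [26, 9, -35] -> [-35] -> [-35] -> -35
  [-21, -50, -33, 14, -4, -33] -> [-4, -33] -> [-4, -33] -> [-4, -33] -> [-33] -> -33
  [25, -26, -18, 27, -8, -35, -32, -16, -41] -> [-8, -35, -32, -16, -41] -> [-8, -16, -32, -35, -41] -> [-8, -16, -32, -35, -41] -> [-8, -16, -32, -35, -41] -> -132
  [25, -23, -44, -8, -45, 48, -21] -> [-45, 48, -21] -> [48, -21, -45] -> [-21, -45] -> [-21, -45] -> -66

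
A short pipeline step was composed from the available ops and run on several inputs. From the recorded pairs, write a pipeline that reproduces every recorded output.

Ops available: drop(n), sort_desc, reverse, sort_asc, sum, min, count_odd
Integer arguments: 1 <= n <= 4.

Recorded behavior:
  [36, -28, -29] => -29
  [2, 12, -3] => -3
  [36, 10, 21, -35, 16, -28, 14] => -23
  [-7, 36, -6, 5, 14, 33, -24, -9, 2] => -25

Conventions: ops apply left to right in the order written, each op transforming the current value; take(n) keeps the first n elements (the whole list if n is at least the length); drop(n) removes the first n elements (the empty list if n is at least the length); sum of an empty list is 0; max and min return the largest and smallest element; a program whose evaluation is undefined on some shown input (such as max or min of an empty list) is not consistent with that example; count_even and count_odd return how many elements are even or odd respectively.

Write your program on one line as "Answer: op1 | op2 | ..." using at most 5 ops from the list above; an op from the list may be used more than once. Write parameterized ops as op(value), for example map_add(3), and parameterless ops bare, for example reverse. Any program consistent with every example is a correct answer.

sort_desc | drop(2) | reverse | sum

Check, running the answer program on each example:
  [36, -28, -29] -> [36, -28, -29] -> [-29] -> [-29] -> -29
  [2, 12, -3] -> [12, 2, -3] -> [-3] -> [-3] -> -3
  [36, 10, 21, -35, 16, -28, 14] -> [36, 21, 16, 14, 10, -28, -35] -> [16, 14, 10, -28, -35] -> [-35, -28, 10, 14, 16] -> -23
  [-7, 36, -6, 5, 14, 33, -24, -9, 2] -> [36, 33, 14, 5, 2, -6, -7, -9, -24] -> [14, 5, 2, -6, -7, -9, -24] -> [-24, -9, -7, -6, 2, 5, 14] -> -25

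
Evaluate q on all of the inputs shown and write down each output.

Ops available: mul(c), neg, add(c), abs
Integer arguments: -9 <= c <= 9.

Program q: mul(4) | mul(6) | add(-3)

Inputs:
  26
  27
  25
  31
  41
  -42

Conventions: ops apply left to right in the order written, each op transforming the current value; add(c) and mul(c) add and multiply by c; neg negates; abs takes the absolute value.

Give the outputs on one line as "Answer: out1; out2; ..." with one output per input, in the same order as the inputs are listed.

Execution, op by op:
  26 -> 104 -> 624 -> 621
  27 -> 108 -> 648 -> 645
  25 -> 100 -> 600 -> 597
  31 -> 124 -> 744 -> 741
  41 -> 164 -> 984 -> 981
  -42 -> -168 -> -1008 -> -1011

621; 645; 597; 741; 981; -1011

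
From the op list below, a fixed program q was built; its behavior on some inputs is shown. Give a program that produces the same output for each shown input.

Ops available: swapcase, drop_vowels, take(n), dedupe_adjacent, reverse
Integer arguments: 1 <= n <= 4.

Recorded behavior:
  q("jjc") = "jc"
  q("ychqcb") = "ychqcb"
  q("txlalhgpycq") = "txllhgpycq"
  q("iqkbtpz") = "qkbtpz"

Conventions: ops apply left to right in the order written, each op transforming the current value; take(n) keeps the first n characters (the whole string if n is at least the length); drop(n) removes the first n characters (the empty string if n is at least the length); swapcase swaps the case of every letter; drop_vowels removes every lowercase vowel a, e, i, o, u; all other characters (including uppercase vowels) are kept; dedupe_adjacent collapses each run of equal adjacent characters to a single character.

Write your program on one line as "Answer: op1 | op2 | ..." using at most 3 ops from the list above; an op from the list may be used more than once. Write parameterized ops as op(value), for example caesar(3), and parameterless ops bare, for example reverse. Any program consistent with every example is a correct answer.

dedupe_adjacent | drop_vowels

Check, running the answer program on each example:
  "jjc" -> "jc" -> "jc"
  "ychqcb" -> "ychqcb" -> "ychqcb"
  "txlalhgpycq" -> "txlalhgpycq" -> "txllhgpycq"
  "iqkbtpz" -> "iqkbtpz" -> "qkbtpz"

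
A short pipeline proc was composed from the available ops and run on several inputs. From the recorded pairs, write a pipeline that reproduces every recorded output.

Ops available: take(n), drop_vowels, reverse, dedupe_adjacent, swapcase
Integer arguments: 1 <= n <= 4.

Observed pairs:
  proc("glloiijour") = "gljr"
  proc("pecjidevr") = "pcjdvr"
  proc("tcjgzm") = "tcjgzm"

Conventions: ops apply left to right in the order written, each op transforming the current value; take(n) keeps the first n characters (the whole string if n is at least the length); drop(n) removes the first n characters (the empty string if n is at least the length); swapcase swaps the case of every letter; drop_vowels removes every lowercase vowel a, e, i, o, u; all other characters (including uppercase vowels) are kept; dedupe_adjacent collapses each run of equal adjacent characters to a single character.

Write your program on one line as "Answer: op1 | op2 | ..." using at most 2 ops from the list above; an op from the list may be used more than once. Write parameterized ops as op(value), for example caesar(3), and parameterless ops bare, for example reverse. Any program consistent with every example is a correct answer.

dedupe_adjacent | drop_vowels

Check, running the answer program on each example:
  "glloiijour" -> "gloijour" -> "gljr"
  "pecjidevr" -> "pecjidevr" -> "pcjdvr"
  "tcjgzm" -> "tcjgzm" -> "tcjgzm"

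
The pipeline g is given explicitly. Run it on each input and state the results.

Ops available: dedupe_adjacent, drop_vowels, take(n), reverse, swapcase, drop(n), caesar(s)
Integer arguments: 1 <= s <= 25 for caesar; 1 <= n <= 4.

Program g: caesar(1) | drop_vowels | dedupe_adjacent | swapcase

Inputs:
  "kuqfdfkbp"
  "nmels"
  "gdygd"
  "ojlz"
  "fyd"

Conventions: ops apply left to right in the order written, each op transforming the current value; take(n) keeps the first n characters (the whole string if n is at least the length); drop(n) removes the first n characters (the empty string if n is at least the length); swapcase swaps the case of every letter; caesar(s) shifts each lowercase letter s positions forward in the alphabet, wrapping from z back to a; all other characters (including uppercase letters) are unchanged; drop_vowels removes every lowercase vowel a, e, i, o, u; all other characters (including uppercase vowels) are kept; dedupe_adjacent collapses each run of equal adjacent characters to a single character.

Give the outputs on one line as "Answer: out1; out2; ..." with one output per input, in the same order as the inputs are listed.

Execution, op by op:
  "kuqfdfkbp" -> "lvrgeglcq" -> "lvrgglcq" -> "lvrglcq" -> "LVRGLCQ"
  "nmels" -> "onfmt" -> "nfmt" -> "nfmt" -> "NFMT"
  "gdygd" -> "hezhe" -> "hzh" -> "hzh" -> "HZH"
  "ojlz" -> "pkma" -> "pkm" -> "pkm" -> "PKM"
  "fyd" -> "gze" -> "gz" -> "gz" -> "GZ"

"LVRGLCQ"; "NFMT"; "HZH"; "PKM"; "GZ"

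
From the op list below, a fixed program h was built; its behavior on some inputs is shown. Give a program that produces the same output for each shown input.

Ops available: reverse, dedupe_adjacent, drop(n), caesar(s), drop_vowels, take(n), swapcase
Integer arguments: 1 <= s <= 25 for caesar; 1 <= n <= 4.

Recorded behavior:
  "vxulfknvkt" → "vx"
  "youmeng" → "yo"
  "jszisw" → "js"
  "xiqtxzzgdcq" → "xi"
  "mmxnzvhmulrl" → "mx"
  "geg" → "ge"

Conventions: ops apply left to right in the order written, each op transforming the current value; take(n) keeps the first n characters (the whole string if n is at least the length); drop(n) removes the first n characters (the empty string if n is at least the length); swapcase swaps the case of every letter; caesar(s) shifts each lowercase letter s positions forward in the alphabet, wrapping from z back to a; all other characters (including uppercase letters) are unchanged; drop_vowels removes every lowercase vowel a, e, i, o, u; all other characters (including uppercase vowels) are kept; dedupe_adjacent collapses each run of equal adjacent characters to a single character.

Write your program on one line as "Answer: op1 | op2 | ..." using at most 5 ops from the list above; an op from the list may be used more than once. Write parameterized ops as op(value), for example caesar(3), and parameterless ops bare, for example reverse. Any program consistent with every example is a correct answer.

take(4) | swapcase | dedupe_adjacent | take(2) | swapcase

Check, running the answer program on each example:
  "vxulfknvkt" -> "vxul" -> "VXUL" -> "VXUL" -> "VX" -> "vx"
  "youmeng" -> "youm" -> "YOUM" -> "YOUM" -> "YO" -> "yo"
  "jszisw" -> "jszi" -> "JSZI" -> "JSZI" -> "JS" -> "js"
  "xiqtxzzgdcq" -> "xiqt" -> "XIQT" -> "XIQT" -> "XI" -> "xi"
  "mmxnzvhmulrl" -> "mmxn" -> "MMXN" -> "MXN" -> "MX" -> "mx"
  "geg" -> "geg" -> "GEG" -> "GEG" -> "GE" -> "ge"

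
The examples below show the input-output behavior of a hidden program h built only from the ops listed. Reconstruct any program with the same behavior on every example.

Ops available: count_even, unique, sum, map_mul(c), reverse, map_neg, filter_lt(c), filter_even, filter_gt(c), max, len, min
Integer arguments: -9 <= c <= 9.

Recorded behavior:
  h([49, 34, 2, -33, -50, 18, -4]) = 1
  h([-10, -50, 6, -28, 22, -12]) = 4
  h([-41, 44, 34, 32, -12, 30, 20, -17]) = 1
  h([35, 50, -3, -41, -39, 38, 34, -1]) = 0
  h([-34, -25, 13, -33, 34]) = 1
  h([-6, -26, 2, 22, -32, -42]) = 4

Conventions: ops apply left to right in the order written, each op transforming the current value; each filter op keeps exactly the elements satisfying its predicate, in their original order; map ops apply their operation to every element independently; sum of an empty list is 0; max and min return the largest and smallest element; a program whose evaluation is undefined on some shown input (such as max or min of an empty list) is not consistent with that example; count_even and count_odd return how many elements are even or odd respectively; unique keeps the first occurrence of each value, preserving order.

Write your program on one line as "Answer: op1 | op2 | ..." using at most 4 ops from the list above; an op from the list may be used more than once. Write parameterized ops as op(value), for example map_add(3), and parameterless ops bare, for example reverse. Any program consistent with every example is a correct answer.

filter_lt(9) | reverse | filter_lt(-5) | count_even

Check, running the answer program on each example:
  [49, 34, 2, -33, -50, 18, -4] -> [2, -33, -50, -4] -> [-4, -50, -33, 2] -> [-50, -33] -> 1
  [-10, -50, 6, -28, 22, -12] -> [-10, -50, 6, -28, -12] -> [-12, -28, 6, -50, -10] -> [-12, -28, -50, -10] -> 4
  [-41, 44, 34, 32, -12, 30, 20, -17] -> [-41, -12, -17] -> [-17, -12, -41] -> [-17, -12, -41] -> 1
  [35, 50, -3, -41, -39, 38, 34, -1] -> [-3, -41, -39, -1] -> [-1, -39, -41, -3] -> [-39, -41] -> 0
  [-34, -25, 13, -33, 34] -> [-34, -25, -33] -> [-33, -25, -34] -> [-33, -25, -34] -> 1
  [-6, -26, 2, 22, -32, -42] -> [-6, -26, 2, -32, -42] -> [-42, -32, 2, -26, -6] -> [-42, -32, -26, -6] -> 4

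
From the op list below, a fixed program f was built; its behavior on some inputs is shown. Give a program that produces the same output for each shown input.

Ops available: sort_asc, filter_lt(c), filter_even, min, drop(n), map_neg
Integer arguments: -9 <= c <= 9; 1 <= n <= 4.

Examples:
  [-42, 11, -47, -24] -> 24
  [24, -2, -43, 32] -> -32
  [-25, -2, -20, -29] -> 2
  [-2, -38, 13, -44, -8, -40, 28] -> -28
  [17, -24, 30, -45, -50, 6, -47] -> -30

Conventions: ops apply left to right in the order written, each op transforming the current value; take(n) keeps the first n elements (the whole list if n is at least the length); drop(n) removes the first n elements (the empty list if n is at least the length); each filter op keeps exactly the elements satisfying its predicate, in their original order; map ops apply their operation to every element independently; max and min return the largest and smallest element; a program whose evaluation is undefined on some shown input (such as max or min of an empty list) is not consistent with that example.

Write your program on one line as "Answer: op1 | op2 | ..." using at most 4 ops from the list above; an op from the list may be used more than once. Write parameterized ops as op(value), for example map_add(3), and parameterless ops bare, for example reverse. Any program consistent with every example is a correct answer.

sort_asc | filter_even | map_neg | min

Check, running the answer program on each example:
  [-42, 11, -47, -24] -> [-47, -42, -24, 11] -> [-42, -24] -> [42, 24] -> 24
  [24, -2, -43, 32] -> [-43, -2, 24, 32] -> [-2, 24, 32] -> [2, -24, -32] -> -32
  [-25, -2, -20, -29] -> [-29, -25, -20, -2] -> [-20, -2] -> [20, 2] -> 2
  [-2, -38, 13, -44, -8, -40, 28] -> [-44, -40, -38, -8, -2, 13, 28] -> [-44, -40, -38, -8, -2, 28] -> [44, 40, 38, 8, 2, -28] -> -28
  [17, -24, 30, -45, -50, 6, -47] -> [-50, -47, -45, -24, 6, 17, 30] -> [-50, -24, 6, 30] -> [50, 24, -6, -30] -> -30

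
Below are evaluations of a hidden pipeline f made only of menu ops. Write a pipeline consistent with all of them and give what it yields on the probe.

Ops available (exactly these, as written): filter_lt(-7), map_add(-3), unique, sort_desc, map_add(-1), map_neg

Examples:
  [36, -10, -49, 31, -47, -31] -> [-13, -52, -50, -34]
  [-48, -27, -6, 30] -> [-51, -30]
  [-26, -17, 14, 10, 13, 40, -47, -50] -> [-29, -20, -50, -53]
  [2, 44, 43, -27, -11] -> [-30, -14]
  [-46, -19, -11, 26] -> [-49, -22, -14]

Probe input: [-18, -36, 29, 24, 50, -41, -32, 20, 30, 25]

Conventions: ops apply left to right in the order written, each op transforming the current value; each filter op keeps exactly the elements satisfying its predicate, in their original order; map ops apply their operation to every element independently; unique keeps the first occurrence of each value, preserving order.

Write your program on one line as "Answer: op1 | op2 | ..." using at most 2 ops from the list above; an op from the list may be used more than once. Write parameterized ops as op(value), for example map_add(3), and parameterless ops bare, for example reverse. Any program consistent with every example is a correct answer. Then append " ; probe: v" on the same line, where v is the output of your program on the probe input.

filter_lt(-7) | map_add(-3) ; probe: [-21, -39, -44, -35]

Check, running the answer program on each example:
  [36, -10, -49, 31, -47, -31] -> [-10, -49, -47, -31] -> [-13, -52, -50, -34]
  [-48, -27, -6, 30] -> [-48, -27] -> [-51, -30]
  [-26, -17, 14, 10, 13, 40, -47, -50] -> [-26, -17, -47, -50] -> [-29, -20, -50, -53]
  [2, 44, 43, -27, -11] -> [-27, -11] -> [-30, -14]
  [-46, -19, -11, 26] -> [-46, -19, -11] -> [-49, -22, -14]
  probe: [-18, -36, 29, 24, 50, -41, -32, 20, 30, 25] -> [-18, -36, -41, -32] -> [-21, -39, -44, -35]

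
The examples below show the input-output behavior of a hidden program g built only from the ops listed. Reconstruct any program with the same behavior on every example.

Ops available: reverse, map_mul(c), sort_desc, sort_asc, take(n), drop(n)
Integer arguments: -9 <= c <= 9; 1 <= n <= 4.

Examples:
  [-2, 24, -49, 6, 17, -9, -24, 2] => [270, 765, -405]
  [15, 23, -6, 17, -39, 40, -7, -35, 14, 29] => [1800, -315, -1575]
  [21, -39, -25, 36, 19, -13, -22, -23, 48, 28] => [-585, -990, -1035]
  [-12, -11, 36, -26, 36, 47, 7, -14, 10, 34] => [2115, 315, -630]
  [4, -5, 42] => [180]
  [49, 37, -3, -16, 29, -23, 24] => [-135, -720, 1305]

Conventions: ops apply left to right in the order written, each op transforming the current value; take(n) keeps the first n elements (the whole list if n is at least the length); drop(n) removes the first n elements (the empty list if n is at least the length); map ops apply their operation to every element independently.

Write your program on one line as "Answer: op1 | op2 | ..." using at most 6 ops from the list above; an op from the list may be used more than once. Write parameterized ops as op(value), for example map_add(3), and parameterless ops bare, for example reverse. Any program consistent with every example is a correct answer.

reverse | map_mul(-9) | drop(2) | take(3) | reverse | map_mul(-5)

Check, running the answer program on each example:
  [-2, 24, -49, 6, 17, -9, -24, 2] -> [2, -24, -9, 17, 6, -49, 24, -2] -> [-18, 216, 81, -153, -54, 441, -216, 18] -> [81, -153, -54, 441, -216, 18] -> [81, -153, -54] -> [-54, -153, 81] -> [270, 765, -405]
  [15, 23, -6, 17, -39, 40, -7, -35, 14, 29] -> [29, 14, -35, -7, 40, -39, 17, -6, 23, 15] -> [-261, -126, 315, 63, -360, 351, -153, 54, -207, -135] -> [315, 63, -360, 351, -153, 54, -207, -135] -> [315, 63, -360] -> [-360, 63, 315] -> [1800, -315, -1575]
  [21, -39, -25, 36, 19, -13, -22, -23, 48, 28] -> [28, 48, -23, -22, -13, 19, 36, -25, -39, 21] -> [-252, -432, 207, 198, 117, -171, -324, 225, 351, -189] -> [207, 198, 117, -171, -324, 225, 351, -189] -> [207, 198, 117] -> [117, 198, 207] -> [-585, -990, -1035]
  [-12, -11, 36, -26, 36, 47, 7, -14, 10, 34] -> [34, 10, -14, 7, 47, 36, -26, 36, -11, -12] -> [-306, -90, 126, -63, -423, -324, 234, -324, 99, 108] -> [126, -63, -423, -324, 234, -324, 99, 108] -> [126, -63, -423] -> [-423, -63, 126] -> [2115, 315, -630]
  [4, -5, 42] -> [42, -5, 4] -> [-378, 45, -36] -> [-36] -> [-36] -> [-36] -> [180]
  [49, 37, -3, -16, 29, -23, 24] -> [24, -23, 29, -16, -3, 37, 49] -> [-216, 207, -261, 144, 27, -333, -441] -> [-261, 144, 27, -333, -441] -> [-261, 144, 27] -> [27, 144, -261] -> [-135, -720, 1305]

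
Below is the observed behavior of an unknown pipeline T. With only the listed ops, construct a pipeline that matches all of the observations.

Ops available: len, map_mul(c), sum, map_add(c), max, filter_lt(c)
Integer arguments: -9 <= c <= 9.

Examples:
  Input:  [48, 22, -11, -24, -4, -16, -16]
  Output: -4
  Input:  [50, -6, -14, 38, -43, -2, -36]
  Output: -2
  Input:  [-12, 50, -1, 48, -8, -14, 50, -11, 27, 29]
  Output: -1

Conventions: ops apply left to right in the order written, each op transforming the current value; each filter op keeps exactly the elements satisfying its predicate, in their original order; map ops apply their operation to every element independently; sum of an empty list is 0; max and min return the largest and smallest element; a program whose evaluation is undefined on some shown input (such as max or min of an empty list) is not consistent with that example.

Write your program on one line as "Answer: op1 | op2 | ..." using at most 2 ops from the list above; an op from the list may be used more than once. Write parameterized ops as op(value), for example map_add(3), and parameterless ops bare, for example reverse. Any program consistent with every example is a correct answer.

filter_lt(8) | max

Check, running the answer program on each example:
  [48, 22, -11, -24, -4, -16, -16] -> [-11, -24, -4, -16, -16] -> -4
  [50, -6, -14, 38, -43, -2, -36] -> [-6, -14, -43, -2, -36] -> -2
  [-12, 50, -1, 48, -8, -14, 50, -11, 27, 29] -> [-12, -1, -8, -14, -11] -> -1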